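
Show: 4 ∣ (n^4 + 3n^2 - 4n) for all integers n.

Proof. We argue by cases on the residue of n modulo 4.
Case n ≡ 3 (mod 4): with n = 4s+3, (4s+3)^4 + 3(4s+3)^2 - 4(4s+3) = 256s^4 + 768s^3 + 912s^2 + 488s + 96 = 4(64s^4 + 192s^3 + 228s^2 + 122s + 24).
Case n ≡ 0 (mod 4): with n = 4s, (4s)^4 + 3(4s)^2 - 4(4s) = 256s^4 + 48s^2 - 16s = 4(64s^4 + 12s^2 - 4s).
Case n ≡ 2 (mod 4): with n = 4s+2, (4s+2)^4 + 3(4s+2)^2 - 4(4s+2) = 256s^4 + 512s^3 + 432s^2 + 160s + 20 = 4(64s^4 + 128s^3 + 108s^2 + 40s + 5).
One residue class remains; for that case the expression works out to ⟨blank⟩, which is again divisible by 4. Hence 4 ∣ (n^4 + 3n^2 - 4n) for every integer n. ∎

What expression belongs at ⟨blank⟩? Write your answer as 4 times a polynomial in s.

Only n ≡ 1 (mod 4) is unaccounted for. Put n = 4s+1:
(4s+1)^4 + 3(4s+1)^2 - 4(4s+1) expands to 256s^4 + 256s^3 + 144s^2 + 24s,
and factoring out 4 leaves 4(64s^4 + 64s^3 + 36s^2 + 6s).

4(64s^4 + 64s^3 + 36s^2 + 6s)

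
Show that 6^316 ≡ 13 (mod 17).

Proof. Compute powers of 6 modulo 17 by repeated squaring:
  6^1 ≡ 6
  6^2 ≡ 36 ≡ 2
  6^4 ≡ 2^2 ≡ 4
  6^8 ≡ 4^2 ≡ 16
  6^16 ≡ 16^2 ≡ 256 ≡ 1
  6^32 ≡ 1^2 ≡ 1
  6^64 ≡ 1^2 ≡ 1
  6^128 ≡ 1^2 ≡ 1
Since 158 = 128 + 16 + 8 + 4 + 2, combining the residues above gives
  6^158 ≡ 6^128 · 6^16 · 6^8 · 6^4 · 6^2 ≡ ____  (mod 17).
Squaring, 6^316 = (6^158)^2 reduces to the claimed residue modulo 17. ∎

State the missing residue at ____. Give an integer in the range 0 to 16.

6^128 · 6^16 · 6^8 · 6^4 · 6^2 ≡ 1 · 1 · 16 · 4 · 2 = 128.
128 mod 17 = 9, so 6^158 ≡ 9 (mod 17).

9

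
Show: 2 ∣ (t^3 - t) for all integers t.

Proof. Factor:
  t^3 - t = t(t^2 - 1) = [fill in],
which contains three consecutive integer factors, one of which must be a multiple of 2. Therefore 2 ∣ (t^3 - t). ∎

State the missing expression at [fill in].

(t - 1)t(t + 1)

t(t^2 - 1) = t(t - 1)(t + 1) = (t - 1)t(t + 1).
These three factors are consecutive integers, so their product is divisible by 2.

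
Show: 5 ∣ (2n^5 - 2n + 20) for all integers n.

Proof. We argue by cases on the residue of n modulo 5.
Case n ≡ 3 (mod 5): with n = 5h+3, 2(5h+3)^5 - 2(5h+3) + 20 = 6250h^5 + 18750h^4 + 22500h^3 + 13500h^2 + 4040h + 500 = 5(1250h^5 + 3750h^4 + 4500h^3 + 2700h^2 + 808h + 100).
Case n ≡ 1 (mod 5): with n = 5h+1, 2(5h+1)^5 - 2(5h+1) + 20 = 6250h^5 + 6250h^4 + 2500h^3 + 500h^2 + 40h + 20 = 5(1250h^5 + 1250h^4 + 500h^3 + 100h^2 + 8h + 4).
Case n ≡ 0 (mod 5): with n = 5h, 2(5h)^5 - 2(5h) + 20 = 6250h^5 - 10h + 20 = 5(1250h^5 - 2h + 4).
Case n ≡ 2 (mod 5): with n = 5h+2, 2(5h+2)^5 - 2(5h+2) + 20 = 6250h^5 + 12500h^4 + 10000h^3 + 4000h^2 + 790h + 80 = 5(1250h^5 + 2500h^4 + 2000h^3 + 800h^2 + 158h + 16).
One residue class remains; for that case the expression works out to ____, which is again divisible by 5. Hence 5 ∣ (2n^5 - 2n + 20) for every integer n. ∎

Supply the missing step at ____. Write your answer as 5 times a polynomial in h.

5(1250h^5 + 5000h^4 + 8000h^3 + 6400h^2 + 2558h + 412)

The residues treated are {3, 1, 0, 2}, so the missing case is n ≡ 4 (mod 5); write n = 5h+4.
Then 2(5h+4)^5 - 2(5h+4) + 20 = 6250h^5 + 25000h^4 + 40000h^3 + 32000h^2 + 12790h + 2060 = 5(1250h^5 + 5000h^4 + 8000h^3 + 6400h^2 + 2558h + 412).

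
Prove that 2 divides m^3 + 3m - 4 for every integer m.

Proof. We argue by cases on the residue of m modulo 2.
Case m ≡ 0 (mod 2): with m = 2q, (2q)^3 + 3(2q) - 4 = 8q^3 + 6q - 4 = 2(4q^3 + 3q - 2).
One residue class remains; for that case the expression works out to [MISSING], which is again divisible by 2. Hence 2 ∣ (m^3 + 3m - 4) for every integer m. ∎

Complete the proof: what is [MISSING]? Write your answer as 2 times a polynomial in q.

2(4q^3 + 6q^2 + 6q)

Only m ≡ 1 (mod 2) is unaccounted for. Put m = 2q+1:
(2q+1)^3 + 3(2q+1) - 4 expands to 8q^3 + 12q^2 + 12q,
and factoring out 2 leaves 2(4q^3 + 6q^2 + 6q).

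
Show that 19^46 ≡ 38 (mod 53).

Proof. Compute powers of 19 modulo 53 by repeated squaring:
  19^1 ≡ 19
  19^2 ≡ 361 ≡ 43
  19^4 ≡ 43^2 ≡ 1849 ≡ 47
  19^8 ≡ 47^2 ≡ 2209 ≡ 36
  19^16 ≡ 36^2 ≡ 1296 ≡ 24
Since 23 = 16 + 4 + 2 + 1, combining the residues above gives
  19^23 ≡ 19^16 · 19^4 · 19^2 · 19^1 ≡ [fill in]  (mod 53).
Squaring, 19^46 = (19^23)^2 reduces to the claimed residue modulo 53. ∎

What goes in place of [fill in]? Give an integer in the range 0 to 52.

12

19^16 · 19^4 · 19^2 · 19^1 ≡ 24 · 47 · 43 · 19 = 921576.
921576 mod 53 = 12, so 19^23 ≡ 12 (mod 53).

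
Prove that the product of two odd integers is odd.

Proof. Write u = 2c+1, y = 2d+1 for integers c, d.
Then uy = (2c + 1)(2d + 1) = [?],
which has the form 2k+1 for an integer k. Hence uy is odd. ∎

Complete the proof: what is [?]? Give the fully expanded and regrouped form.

Expanding: (2c + 1)(2d + 1) = 4cd + 2c + 2d + 1.
Every term except the constant is even, so this is 2(2cd + c + d) + 1,
and 2cd + c + d ∈ ℤ gives the required form.

2(2cd + c + d) + 1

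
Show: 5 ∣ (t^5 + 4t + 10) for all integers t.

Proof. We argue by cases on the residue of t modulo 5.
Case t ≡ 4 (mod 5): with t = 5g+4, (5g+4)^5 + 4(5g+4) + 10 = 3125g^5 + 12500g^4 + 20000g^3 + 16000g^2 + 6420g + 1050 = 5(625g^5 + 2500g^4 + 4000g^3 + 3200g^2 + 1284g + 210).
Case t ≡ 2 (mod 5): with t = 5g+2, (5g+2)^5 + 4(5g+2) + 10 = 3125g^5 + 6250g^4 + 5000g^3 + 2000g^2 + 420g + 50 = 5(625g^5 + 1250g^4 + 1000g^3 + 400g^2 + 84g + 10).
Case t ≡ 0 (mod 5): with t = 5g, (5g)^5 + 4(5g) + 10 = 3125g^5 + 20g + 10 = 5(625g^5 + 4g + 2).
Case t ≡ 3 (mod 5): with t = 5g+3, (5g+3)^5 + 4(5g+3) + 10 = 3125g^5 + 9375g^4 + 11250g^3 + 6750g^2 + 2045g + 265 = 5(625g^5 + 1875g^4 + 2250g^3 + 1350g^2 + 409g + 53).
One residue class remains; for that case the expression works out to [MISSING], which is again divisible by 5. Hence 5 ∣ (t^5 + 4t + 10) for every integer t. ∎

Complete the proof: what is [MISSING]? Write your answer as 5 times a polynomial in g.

Only t ≡ 1 (mod 5) is unaccounted for. Put t = 5g+1:
(5g+1)^5 + 4(5g+1) + 10 expands to 3125g^5 + 3125g^4 + 1250g^3 + 250g^2 + 45g + 15,
and factoring out 5 leaves 5(625g^5 + 625g^4 + 250g^3 + 50g^2 + 9g + 3).

5(625g^5 + 625g^4 + 250g^3 + 50g^2 + 9g + 3)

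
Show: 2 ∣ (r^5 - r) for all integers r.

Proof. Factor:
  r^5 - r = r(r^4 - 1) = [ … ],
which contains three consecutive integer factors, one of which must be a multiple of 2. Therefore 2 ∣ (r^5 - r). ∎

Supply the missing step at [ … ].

r^4 - 1 = (r^2 - 1)(r^2 + 1), and r^2 - 1 = (r-1)(r+1).
So r(r^4 - 1) = (r - 1)r(r + 1)(r^2 + 1).

(r - 1)r(r + 1)(r^2 + 1)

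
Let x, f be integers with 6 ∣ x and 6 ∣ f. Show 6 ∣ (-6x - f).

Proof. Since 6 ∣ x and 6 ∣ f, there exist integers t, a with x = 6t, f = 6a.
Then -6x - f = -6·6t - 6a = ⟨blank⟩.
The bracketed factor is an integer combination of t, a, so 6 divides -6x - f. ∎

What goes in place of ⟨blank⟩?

Each term has a factor of 6: -6·6t - 6a = 6·(-a - 6t).
Since -a - 6t is an integer, 6 ∣ (-6x - f).

6(-a - 6t)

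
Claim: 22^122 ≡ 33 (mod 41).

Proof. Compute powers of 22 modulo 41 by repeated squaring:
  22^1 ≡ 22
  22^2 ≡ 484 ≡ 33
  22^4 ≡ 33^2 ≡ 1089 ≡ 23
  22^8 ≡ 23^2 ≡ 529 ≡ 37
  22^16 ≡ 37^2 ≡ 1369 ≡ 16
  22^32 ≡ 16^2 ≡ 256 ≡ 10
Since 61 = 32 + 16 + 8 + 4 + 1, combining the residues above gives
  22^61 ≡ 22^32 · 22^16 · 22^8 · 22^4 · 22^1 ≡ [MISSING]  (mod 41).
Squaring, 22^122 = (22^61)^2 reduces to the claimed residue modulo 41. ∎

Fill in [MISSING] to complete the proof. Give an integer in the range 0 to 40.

19

Multiply the listed residues: 10 · 16 · 37 · 23 · 22 = 160 → 5920 → 136160 → 2995520.
Reducing modulo 41: 2995520 = 73061·41 + 19, so 22^61 ≡ 19.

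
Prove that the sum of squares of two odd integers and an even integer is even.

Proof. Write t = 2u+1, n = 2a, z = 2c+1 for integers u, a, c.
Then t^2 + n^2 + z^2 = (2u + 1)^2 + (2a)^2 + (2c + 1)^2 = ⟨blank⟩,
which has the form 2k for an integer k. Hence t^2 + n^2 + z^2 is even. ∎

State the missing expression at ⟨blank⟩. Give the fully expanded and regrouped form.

Expanding: (2u + 1)^2 + (2a)^2 + (2c + 1)^2 = 4a^2 + 4c^2 + 4c + 4u^2 + 4u + 2.
Every term is even; pulling out the factor of 2 gives 2(2a^2 + 2c^2 + 2c + 2u^2 + 2u + 1).

2(2a^2 + 2c^2 + 2c + 2u^2 + 2u + 1)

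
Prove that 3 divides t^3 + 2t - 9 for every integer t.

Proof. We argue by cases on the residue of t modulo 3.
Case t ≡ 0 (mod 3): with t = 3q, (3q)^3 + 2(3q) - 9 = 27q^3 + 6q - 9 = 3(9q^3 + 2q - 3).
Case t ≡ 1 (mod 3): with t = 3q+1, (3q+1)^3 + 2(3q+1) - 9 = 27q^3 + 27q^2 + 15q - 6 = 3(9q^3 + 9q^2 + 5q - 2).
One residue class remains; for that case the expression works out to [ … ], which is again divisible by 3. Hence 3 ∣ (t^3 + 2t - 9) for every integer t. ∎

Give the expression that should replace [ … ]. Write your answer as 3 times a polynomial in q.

3(9q^3 + 18q^2 + 14q + 1)

The residues treated are {0, 1}, so the missing case is t ≡ 2 (mod 3); write t = 3q+2.
Then (3q+2)^3 + 2(3q+2) - 9 = 27q^3 + 54q^2 + 42q + 3 = 3(9q^3 + 18q^2 + 14q + 1).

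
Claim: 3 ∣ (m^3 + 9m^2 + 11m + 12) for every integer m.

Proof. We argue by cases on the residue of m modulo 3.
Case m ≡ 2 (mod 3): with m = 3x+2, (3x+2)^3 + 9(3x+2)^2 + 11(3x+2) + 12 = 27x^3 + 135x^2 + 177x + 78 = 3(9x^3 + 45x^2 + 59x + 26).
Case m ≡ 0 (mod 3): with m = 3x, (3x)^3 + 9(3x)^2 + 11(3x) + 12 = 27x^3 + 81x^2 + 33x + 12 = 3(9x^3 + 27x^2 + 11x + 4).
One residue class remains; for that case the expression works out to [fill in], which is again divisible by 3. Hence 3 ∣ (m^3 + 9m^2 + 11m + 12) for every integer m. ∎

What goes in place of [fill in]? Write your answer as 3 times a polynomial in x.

The residues treated are {2, 0}, so the missing case is m ≡ 1 (mod 3); write m = 3x+1.
Then (3x+1)^3 + 9(3x+1)^2 + 11(3x+1) + 12 = 27x^3 + 108x^2 + 96x + 33 = 3(9x^3 + 36x^2 + 32x + 11).

3(9x^3 + 36x^2 + 32x + 11)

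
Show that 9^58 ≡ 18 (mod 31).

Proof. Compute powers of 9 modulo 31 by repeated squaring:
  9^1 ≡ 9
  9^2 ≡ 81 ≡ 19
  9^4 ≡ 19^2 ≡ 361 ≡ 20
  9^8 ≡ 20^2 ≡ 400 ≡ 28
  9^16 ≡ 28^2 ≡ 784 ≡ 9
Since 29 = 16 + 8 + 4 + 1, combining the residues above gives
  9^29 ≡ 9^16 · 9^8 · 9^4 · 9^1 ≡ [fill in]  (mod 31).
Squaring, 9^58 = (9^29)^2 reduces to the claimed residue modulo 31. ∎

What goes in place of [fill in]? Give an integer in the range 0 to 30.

9^16 · 9^8 · 9^4 · 9^1 ≡ 9 · 28 · 20 · 9 = 45360.
45360 mod 31 = 7, so 9^29 ≡ 7 (mod 31).

7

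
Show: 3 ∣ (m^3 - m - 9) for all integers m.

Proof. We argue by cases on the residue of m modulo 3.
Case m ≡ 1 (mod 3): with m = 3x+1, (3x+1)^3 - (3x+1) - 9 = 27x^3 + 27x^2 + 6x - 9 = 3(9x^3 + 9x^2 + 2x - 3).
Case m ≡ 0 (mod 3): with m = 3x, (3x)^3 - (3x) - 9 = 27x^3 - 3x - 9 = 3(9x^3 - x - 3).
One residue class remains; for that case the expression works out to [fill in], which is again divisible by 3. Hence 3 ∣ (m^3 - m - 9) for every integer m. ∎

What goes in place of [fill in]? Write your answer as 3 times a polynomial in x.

3(9x^3 + 18x^2 + 11x - 1)

Only m ≡ 2 (mod 3) is unaccounted for. Put m = 3x+2:
(3x+2)^3 - (3x+2) - 9 expands to 27x^3 + 54x^2 + 33x - 3,
and factoring out 3 leaves 3(9x^3 + 18x^2 + 11x - 1).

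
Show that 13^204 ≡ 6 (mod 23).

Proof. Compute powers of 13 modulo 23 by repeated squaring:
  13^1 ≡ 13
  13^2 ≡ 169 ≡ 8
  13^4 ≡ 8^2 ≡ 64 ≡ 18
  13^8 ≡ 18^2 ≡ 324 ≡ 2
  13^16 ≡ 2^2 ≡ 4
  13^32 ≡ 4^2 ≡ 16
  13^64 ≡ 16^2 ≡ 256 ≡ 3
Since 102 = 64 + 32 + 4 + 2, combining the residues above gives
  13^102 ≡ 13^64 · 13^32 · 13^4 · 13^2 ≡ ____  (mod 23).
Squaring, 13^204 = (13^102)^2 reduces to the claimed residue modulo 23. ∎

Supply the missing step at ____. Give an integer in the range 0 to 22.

Multiply the listed residues: 3 · 16 · 18 · 8 = 48 → 864 → 6912.
Reducing modulo 23: 6912 = 300·23 + 12, so 13^102 ≡ 12.

12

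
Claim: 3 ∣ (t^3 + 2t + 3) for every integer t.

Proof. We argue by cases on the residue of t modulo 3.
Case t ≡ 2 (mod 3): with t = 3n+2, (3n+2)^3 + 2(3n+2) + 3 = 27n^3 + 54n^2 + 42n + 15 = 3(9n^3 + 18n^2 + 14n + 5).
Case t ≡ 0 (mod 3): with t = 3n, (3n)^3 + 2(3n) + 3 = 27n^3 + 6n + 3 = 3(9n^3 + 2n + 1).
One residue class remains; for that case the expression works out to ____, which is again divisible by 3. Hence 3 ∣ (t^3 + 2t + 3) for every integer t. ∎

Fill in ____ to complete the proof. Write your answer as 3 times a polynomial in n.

3(9n^3 + 9n^2 + 5n + 2)

The residues treated are {2, 0}, so the missing case is t ≡ 1 (mod 3); write t = 3n+1.
Then (3n+1)^3 + 2(3n+1) + 3 = 27n^3 + 27n^2 + 15n + 6 = 3(9n^3 + 9n^2 + 5n + 2).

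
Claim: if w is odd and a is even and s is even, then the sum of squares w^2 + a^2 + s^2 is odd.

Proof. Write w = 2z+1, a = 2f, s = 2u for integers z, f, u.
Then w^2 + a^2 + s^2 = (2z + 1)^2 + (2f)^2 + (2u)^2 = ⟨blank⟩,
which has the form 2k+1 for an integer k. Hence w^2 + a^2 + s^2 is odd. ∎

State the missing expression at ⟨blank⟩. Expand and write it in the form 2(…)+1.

Expanding: (2z + 1)^2 + (2f)^2 + (2u)^2 = 4f^2 + 4u^2 + 4z^2 + 4z + 1.
Every term except the constant is even, so this is 2(2f^2 + 2u^2 + 2z^2 + 2z) + 1,
and 2f^2 + 2u^2 + 2z^2 + 2z ∈ ℤ gives the required form.

2(2f^2 + 2u^2 + 2z^2 + 2z) + 1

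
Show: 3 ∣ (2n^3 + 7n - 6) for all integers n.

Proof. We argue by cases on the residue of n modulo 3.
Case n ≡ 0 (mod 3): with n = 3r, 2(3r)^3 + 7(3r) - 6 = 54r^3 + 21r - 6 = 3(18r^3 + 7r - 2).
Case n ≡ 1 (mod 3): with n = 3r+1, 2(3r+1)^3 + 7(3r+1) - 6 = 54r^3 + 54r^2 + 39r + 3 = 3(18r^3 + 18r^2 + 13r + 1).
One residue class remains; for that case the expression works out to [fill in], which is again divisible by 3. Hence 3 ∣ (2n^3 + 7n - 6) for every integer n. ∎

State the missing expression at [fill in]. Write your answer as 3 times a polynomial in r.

Only n ≡ 2 (mod 3) is unaccounted for. Put n = 3r+2:
2(3r+2)^3 + 7(3r+2) - 6 expands to 54r^3 + 108r^2 + 93r + 24,
and factoring out 3 leaves 3(18r^3 + 36r^2 + 31r + 8).

3(18r^3 + 36r^2 + 31r + 8)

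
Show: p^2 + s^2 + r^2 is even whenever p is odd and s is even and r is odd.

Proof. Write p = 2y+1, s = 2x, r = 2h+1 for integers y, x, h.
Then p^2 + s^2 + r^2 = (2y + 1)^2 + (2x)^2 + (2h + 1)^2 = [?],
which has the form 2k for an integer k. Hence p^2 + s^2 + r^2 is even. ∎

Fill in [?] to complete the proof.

Expanding: (2y + 1)^2 + (2x)^2 + (2h + 1)^2 = 4h^2 + 4h + 4x^2 + 4y^2 + 4y + 2.
Every term is even; pulling out the factor of 2 gives 2(2h^2 + 2h + 2x^2 + 2y^2 + 2y + 1).

2(2h^2 + 2h + 2x^2 + 2y^2 + 2y + 1)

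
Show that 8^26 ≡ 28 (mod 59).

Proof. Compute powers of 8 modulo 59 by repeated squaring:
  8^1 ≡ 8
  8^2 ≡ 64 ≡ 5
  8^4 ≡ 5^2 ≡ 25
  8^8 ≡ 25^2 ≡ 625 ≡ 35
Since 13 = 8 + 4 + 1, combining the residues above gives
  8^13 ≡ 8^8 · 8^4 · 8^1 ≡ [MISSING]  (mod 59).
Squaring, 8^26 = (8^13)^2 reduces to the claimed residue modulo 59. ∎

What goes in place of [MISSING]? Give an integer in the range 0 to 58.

Multiply the listed residues: 35 · 25 · 8 = 875 → 7000.
Reducing modulo 59: 7000 = 118·59 + 38, so 8^13 ≡ 38.

38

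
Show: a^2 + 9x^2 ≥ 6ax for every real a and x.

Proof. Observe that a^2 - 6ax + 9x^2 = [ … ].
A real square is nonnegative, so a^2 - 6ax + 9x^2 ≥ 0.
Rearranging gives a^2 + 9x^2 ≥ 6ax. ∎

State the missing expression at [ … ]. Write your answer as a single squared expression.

The leading and trailing coefficients are 1^2 and 3^2, and 6 = 2·1·3, so the trinomial is (a - 3x)^2.
Hence a^2 - 6ax + 9x^2 ≥ 0.

(a - 3x)^2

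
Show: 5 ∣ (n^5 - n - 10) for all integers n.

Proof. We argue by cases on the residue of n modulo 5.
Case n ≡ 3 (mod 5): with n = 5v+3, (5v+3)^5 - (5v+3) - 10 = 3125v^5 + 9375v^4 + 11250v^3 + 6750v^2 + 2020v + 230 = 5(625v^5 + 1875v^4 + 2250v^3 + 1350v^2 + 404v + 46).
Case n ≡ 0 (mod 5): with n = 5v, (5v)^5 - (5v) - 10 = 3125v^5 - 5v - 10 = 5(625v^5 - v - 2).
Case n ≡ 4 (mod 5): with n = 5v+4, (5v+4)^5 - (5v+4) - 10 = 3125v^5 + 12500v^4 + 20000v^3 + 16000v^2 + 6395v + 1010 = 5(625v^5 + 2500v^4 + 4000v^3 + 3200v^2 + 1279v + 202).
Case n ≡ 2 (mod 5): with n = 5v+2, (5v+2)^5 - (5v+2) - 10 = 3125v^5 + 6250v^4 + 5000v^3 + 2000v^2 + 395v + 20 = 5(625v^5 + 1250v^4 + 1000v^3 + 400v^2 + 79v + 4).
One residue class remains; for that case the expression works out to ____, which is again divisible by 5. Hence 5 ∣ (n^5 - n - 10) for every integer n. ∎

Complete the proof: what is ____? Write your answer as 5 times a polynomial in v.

The residues treated are {3, 0, 4, 2}, so the missing case is n ≡ 1 (mod 5); write n = 5v+1.
Then (5v+1)^5 - (5v+1) - 10 = 3125v^5 + 3125v^4 + 1250v^3 + 250v^2 + 20v - 10 = 5(625v^5 + 625v^4 + 250v^3 + 50v^2 + 4v - 2).

5(625v^5 + 625v^4 + 250v^3 + 50v^2 + 4v - 2)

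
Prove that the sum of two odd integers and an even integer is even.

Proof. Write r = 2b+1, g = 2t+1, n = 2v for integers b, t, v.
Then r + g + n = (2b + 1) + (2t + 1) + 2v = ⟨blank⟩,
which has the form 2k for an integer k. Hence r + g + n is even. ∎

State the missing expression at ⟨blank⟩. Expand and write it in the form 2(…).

2(b + t + v + 1)

(2b + 1) + (2t + 1) + 2v = 2b + 2t + 2v + 2
= 2(b + t + v + 1).
Since b + t + v + 1 is an integer, the sum is of the form 2k for an integer k.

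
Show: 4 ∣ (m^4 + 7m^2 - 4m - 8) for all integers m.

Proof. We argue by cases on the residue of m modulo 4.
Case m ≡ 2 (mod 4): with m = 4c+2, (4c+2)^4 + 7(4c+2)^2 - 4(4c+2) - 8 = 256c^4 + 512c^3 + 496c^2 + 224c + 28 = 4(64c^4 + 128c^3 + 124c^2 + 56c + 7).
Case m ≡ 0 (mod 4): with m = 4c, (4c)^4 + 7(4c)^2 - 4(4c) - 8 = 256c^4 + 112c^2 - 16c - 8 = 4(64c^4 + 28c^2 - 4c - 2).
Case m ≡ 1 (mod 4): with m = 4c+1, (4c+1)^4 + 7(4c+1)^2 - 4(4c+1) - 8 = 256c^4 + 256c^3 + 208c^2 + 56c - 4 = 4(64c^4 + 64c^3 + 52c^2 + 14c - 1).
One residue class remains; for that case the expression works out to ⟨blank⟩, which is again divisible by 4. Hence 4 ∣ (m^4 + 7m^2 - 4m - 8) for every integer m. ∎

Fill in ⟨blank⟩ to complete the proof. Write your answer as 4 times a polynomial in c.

4(64c^4 + 192c^3 + 244c^2 + 146c + 31)

Only m ≡ 3 (mod 4) is unaccounted for. Put m = 4c+3:
(4c+3)^4 + 7(4c+3)^2 - 4(4c+3) - 8 expands to 256c^4 + 768c^3 + 976c^2 + 584c + 124,
and factoring out 4 leaves 4(64c^4 + 192c^3 + 244c^2 + 146c + 31).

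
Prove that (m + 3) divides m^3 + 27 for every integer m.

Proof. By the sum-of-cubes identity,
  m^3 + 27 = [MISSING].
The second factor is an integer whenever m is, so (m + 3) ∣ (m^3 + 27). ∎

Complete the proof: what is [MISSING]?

(m + 3)(m^2 - 3m + 9)

Polynomial division of m^3 + 27 by m + 3 leaves remainder 0 and quotient m^2 - 3m + 9.
Hence m^3 + 27 = (m + 3)(m^2 - 3m + 9).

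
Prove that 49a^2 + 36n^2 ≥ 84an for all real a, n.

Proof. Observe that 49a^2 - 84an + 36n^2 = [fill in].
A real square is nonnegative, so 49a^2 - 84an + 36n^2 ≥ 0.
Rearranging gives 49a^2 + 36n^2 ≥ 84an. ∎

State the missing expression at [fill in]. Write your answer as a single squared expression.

(7a - 6n)^2

49a^2 - 84an + 36n^2 is a perfect-square trinomial: the outer terms are (7a)^2 and (6n)^2, and the cross term is -2·7a·6n.
So 49a^2 - 84an + 36n^2 = (7a - 6n)^2 ≥ 0.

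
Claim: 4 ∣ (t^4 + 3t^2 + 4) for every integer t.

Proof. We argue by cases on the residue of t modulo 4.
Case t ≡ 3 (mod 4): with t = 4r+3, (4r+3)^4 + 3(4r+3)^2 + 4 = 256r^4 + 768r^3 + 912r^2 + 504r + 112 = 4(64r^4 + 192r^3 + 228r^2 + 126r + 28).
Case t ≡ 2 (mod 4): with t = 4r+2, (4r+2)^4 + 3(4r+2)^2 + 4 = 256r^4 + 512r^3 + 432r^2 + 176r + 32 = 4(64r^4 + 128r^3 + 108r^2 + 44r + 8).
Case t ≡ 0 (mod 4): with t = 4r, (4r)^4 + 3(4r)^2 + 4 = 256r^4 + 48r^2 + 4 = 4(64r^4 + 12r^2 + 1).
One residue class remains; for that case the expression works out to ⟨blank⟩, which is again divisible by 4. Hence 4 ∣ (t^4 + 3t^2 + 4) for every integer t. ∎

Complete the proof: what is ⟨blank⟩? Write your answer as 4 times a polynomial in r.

4(64r^4 + 64r^3 + 36r^2 + 10r + 2)

Only t ≡ 1 (mod 4) is unaccounted for. Put t = 4r+1:
(4r+1)^4 + 3(4r+1)^2 + 4 expands to 256r^4 + 256r^3 + 144r^2 + 40r + 8,
and factoring out 4 leaves 4(64r^4 + 64r^3 + 36r^2 + 10r + 2).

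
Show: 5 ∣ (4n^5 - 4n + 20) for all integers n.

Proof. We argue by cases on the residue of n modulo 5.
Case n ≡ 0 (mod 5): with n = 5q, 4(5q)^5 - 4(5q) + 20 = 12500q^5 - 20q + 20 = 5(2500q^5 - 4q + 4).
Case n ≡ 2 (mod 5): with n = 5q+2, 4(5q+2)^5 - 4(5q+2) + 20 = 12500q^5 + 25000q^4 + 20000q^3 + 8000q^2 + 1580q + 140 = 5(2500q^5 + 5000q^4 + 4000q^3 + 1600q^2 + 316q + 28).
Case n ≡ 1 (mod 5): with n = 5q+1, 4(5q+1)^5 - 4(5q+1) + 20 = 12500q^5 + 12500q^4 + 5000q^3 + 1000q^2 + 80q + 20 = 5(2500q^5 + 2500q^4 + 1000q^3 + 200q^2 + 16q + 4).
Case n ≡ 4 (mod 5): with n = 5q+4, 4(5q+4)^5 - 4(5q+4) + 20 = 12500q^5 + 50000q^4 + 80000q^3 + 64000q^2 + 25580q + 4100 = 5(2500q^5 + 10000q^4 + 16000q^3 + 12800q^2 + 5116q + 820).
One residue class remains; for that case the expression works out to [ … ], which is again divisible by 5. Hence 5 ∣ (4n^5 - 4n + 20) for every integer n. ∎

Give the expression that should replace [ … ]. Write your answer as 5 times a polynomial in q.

The residues treated are {0, 2, 1, 4}, so the missing case is n ≡ 3 (mod 5); write n = 5q+3.
Then 4(5q+3)^5 - 4(5q+3) + 20 = 12500q^5 + 37500q^4 + 45000q^3 + 27000q^2 + 8080q + 980 = 5(2500q^5 + 7500q^4 + 9000q^3 + 5400q^2 + 1616q + 196).

5(2500q^5 + 7500q^4 + 9000q^3 + 5400q^2 + 1616q + 196)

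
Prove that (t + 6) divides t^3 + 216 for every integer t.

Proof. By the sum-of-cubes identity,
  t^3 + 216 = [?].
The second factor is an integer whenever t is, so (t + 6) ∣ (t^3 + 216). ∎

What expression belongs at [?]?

(t + 6)(t^2 - 6t + 36)

a^3 + b^3 = (a + b)(a^2 - ab + b^2). With a = t, b = 6:
t^3 + 216 = (t + 6)(t^2 - 6t + 36).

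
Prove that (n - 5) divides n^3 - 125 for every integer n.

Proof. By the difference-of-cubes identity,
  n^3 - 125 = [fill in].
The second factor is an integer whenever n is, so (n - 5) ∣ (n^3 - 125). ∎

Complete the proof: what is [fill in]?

a^3 - b^3 = (a - b)(a^2 + ab + b^2). With a = n, b = 5:
n^3 - 125 = (n - 5)(n^2 + 5n + 25).

(n - 5)(n^2 + 5n + 25)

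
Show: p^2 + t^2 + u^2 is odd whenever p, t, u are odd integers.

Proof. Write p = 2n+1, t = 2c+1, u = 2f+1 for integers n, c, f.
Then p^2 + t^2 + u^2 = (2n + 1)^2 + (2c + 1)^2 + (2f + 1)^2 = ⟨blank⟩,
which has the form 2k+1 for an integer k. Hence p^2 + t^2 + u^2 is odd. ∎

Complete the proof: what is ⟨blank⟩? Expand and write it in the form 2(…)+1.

2(2c^2 + 2c + 2f^2 + 2f + 2n^2 + 2n + 1) + 1

Expanding: (2n + 1)^2 + (2c + 1)^2 + (2f + 1)^2 = 4c^2 + 4c + 4f^2 + 4f + 4n^2 + 4n + 3.
Every term except the constant is even, so this is 2(2c^2 + 2c + 2f^2 + 2f + 2n^2 + 2n + 1) + 1,
and 2c^2 + 2c + 2f^2 + 2f + 2n^2 + 2n + 1 ∈ ℤ gives the required form.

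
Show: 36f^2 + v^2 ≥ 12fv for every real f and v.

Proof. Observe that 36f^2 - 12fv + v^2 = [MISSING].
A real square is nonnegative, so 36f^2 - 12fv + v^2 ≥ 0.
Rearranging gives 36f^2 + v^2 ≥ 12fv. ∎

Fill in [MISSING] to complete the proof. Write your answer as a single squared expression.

(6f - v)^2

36f^2 - 12fv + v^2 is a perfect-square trinomial: the outer terms are (6f)^2 and (v)^2, and the cross term is -2·6f·v.
So 36f^2 - 12fv + v^2 = (6f - v)^2 ≥ 0.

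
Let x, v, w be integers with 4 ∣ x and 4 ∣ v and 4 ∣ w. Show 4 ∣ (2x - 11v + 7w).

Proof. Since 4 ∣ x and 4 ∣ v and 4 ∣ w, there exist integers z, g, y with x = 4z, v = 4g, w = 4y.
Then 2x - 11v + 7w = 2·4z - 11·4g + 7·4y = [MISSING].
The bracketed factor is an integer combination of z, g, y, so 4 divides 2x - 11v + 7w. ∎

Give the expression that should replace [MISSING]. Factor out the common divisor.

4(-11g + 7y + 2z)

Pull the common 4 out of every term: 2·4z - 11·4g + 7·4y = 4(-11g + 7y + 2z).
-11g + 7y + 2z is an integer, which exhibits the divisibility.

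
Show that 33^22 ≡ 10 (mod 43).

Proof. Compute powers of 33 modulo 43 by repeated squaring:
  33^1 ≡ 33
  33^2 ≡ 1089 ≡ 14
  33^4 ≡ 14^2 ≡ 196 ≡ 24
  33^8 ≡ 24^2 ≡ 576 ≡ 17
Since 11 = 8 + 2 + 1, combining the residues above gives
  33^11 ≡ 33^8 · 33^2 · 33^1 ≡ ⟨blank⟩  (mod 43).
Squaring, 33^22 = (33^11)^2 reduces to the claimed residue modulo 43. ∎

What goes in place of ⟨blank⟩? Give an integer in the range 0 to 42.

28

33^8 · 33^2 · 33^1 ≡ 17 · 14 · 33 = 7854.
7854 mod 43 = 28, so 33^11 ≡ 28 (mod 43).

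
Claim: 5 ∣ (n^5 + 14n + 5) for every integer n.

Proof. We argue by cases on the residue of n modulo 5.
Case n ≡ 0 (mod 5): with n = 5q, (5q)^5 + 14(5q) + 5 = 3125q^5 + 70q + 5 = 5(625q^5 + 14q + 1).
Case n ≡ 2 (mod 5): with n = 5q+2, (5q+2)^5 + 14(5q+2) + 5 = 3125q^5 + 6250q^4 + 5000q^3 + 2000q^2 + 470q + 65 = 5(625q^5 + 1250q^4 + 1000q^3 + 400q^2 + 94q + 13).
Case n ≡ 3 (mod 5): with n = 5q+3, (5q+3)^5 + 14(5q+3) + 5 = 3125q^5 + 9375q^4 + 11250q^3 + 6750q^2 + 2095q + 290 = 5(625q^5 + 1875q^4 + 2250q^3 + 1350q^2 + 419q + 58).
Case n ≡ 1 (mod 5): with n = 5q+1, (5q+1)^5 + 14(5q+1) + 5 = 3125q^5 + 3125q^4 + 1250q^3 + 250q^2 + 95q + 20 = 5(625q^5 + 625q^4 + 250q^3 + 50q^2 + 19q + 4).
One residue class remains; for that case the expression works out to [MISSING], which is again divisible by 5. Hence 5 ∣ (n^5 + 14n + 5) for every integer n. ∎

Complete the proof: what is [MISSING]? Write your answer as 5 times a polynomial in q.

5(625q^5 + 2500q^4 + 4000q^3 + 3200q^2 + 1294q + 217)

Only n ≡ 4 (mod 5) is unaccounted for. Put n = 5q+4:
(5q+4)^5 + 14(5q+4) + 5 expands to 3125q^5 + 12500q^4 + 20000q^3 + 16000q^2 + 6470q + 1085,
and factoring out 5 leaves 5(625q^5 + 2500q^4 + 4000q^3 + 3200q^2 + 1294q + 217).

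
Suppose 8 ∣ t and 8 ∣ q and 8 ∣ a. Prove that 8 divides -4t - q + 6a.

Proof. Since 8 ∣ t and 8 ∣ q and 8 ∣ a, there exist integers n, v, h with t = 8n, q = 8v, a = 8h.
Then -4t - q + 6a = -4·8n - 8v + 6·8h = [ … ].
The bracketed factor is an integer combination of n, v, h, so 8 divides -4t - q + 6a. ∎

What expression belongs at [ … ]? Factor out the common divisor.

Pull the common 8 out of every term: -4·8n - 8v + 6·8h = 8(6h - 4n - v).
6h - 4n - v is an integer, which exhibits the divisibility.

8(6h - 4n - v)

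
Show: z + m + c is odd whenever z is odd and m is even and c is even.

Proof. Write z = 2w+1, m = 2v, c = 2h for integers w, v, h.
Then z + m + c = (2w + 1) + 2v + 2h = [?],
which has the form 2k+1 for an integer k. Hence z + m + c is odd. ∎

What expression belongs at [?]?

Expanding: (2w + 1) + 2v + 2h = 2h + 2v + 2w + 1.
Every term except the constant is even, so this is 2(h + v + w) + 1,
and h + v + w ∈ ℤ gives the required form.

2(h + v + w) + 1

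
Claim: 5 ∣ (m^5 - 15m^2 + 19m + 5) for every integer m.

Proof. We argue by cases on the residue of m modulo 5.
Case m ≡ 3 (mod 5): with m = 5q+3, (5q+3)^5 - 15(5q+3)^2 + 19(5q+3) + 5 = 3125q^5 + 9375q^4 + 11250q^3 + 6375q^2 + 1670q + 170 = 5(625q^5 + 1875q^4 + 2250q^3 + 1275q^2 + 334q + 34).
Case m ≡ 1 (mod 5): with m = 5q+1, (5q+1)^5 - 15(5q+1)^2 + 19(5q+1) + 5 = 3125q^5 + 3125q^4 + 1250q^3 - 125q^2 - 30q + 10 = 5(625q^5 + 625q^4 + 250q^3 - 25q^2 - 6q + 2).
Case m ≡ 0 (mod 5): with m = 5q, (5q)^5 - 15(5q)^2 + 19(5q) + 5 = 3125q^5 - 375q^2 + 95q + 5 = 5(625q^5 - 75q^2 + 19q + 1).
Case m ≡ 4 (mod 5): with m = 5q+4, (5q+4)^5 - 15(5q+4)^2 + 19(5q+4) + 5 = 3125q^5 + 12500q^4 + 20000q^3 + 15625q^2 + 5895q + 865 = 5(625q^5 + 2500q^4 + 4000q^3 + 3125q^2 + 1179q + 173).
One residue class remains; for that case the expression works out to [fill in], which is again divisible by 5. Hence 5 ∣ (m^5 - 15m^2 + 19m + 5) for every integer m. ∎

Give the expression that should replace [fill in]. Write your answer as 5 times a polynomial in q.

Only m ≡ 2 (mod 5) is unaccounted for. Put m = 5q+2:
(5q+2)^5 - 15(5q+2)^2 + 19(5q+2) + 5 expands to 3125q^5 + 6250q^4 + 5000q^3 + 1625q^2 + 195q + 15,
and factoring out 5 leaves 5(625q^5 + 1250q^4 + 1000q^3 + 325q^2 + 39q + 3).

5(625q^5 + 1250q^4 + 1000q^3 + 325q^2 + 39q + 3)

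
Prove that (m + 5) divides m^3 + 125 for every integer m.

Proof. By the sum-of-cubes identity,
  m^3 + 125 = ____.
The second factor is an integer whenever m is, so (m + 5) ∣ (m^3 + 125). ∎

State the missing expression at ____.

a^3 + b^3 = (a + b)(a^2 - ab + b^2). With a = m, b = 5:
m^3 + 125 = (m + 5)(m^2 - 5m + 25).

(m + 5)(m^2 - 5m + 25)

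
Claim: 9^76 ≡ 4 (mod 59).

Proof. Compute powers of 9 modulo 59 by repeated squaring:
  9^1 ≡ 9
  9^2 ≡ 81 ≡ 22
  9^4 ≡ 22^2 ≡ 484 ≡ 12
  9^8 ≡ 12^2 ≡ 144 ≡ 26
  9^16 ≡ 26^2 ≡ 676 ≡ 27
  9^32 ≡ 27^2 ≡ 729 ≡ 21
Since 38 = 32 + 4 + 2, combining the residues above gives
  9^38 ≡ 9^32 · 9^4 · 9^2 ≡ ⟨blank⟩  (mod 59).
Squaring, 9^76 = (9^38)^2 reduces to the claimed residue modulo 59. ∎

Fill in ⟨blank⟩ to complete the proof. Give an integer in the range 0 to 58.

9^32 · 9^4 · 9^2 ≡ 21 · 12 · 22 = 5544.
5544 mod 59 = 57, so 9^38 ≡ 57 (mod 59).

57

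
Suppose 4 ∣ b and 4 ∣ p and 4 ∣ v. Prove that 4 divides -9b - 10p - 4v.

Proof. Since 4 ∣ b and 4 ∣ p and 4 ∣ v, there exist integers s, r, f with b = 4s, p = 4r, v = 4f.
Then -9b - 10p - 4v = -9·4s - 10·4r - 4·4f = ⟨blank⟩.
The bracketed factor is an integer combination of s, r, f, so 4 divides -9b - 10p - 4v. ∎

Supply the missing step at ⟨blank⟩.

4(-4f - 10r - 9s)

Pull the common 4 out of every term: -9·4s - 10·4r - 4·4f = 4(-4f - 10r - 9s).
-4f - 10r - 9s is an integer, which exhibits the divisibility.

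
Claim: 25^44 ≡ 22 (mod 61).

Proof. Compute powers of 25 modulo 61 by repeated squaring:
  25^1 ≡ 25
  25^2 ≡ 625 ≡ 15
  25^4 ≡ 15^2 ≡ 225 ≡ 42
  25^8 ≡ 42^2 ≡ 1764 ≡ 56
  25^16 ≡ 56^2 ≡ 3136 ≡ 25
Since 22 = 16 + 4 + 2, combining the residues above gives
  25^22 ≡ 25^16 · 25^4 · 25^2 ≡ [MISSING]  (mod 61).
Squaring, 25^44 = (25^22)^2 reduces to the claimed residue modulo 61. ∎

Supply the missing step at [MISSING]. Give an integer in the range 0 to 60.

12

Multiply the listed residues: 25 · 42 · 15 = 1050 → 15750.
Reducing modulo 61: 15750 = 258·61 + 12, so 25^22 ≡ 12.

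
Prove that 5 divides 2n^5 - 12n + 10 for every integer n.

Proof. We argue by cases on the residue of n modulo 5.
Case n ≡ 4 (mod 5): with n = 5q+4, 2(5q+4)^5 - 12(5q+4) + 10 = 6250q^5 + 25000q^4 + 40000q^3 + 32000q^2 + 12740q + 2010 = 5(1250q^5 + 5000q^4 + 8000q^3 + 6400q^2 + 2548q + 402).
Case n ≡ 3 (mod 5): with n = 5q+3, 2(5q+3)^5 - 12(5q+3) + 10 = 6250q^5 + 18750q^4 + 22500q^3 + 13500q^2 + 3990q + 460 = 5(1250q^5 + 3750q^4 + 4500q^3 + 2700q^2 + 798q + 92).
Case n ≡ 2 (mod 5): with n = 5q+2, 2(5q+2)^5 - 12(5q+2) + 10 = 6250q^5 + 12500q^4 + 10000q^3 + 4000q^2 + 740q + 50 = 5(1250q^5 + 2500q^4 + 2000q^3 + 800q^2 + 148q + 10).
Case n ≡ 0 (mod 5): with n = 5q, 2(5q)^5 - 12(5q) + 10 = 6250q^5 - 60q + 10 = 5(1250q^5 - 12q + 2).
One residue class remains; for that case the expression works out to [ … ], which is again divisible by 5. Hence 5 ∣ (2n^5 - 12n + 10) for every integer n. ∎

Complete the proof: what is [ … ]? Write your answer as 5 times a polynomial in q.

5(1250q^5 + 1250q^4 + 500q^3 + 100q^2 - 2q)

Only n ≡ 1 (mod 5) is unaccounted for. Put n = 5q+1:
2(5q+1)^5 - 12(5q+1) + 10 expands to 6250q^5 + 6250q^4 + 2500q^3 + 500q^2 - 10q,
and factoring out 5 leaves 5(1250q^5 + 1250q^4 + 500q^3 + 100q^2 - 2q).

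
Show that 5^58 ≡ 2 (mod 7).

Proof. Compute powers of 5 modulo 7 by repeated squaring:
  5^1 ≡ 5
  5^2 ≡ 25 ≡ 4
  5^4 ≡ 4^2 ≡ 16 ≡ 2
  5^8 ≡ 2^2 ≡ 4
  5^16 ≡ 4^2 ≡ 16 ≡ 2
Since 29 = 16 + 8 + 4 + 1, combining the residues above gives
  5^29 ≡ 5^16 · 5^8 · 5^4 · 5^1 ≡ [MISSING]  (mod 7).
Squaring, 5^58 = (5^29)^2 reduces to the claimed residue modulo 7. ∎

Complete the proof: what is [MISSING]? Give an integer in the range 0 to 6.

5^16 · 5^8 · 5^4 · 5^1 ≡ 2 · 4 · 2 · 5 = 80.
80 mod 7 = 3, so 5^29 ≡ 3 (mod 7).

3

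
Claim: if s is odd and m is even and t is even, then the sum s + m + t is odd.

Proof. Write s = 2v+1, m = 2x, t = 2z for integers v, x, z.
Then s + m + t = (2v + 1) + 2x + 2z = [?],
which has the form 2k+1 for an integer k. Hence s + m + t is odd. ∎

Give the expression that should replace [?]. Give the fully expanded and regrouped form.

2(v + x + z) + 1

Expanding: (2v + 1) + 2x + 2z = 2v + 2x + 2z + 1.
Every term except the constant is even, so this is 2(v + x + z) + 1,
and v + x + z ∈ ℤ gives the required form.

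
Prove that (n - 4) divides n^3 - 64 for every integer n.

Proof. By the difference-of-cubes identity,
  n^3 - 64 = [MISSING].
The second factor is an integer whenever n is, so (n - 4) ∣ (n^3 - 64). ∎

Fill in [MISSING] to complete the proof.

(n - 4)(n^2 + 4n + 16)

Polynomial division of n^3 - 64 by n - 4 leaves remainder 0 and quotient n^2 + 4n + 16.
Hence n^3 - 64 = (n - 4)(n^2 + 4n + 16).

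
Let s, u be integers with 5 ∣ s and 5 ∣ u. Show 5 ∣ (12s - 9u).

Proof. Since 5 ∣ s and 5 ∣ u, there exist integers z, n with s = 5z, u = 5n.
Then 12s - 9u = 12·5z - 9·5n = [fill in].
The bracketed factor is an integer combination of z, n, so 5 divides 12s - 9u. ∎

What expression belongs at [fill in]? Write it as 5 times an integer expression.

Each term has a factor of 5: 12·5z - 9·5n = 5·(-9n + 12z).
Since -9n + 12z is an integer, 5 ∣ (12s - 9u).

5(-9n + 12z)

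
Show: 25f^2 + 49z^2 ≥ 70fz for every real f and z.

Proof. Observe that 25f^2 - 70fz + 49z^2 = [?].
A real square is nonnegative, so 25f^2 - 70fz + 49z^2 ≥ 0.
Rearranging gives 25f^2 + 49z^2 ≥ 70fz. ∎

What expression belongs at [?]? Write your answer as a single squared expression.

(5f - 7z)^2

The leading and trailing coefficients are 5^2 and 7^2, and 70 = 2·5·7, so the trinomial is (5f - 7z)^2.
Hence 25f^2 - 70fz + 49z^2 ≥ 0.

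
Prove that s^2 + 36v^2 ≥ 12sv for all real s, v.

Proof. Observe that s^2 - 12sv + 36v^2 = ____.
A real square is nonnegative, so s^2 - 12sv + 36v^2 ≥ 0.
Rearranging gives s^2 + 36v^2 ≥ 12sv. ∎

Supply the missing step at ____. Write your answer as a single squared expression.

The leading and trailing coefficients are 1^2 and 6^2, and 12 = 2·1·6, so the trinomial is (s - 6v)^2.
Hence s^2 - 12sv + 36v^2 ≥ 0.

(s - 6v)^2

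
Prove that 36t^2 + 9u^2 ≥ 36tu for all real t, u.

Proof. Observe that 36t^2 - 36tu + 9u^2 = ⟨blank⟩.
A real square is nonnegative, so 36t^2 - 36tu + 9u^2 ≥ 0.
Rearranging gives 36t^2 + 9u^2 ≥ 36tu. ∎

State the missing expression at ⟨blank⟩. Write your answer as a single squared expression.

36t^2 - 36tu + 9u^2 is a perfect-square trinomial: the outer terms are (6t)^2 and (3u)^2, and the cross term is -2·6t·3u.
So 36t^2 - 36tu + 9u^2 = (6t - 3u)^2 ≥ 0.

(6t - 3u)^2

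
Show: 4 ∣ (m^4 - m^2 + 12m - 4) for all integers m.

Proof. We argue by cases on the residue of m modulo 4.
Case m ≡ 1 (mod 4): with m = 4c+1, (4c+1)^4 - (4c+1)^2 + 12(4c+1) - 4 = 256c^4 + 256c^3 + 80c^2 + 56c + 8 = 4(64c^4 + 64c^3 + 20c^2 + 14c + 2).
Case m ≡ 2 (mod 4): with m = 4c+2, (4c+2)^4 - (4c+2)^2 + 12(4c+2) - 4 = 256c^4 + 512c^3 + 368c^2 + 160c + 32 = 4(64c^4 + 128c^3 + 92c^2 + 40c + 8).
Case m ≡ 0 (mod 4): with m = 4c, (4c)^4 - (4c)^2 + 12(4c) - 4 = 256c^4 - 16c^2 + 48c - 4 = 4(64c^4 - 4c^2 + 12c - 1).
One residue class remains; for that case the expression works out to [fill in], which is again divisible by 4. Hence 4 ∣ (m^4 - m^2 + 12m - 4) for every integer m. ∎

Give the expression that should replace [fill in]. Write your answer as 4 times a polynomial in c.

4(64c^4 + 192c^3 + 212c^2 + 114c + 26)

Only m ≡ 3 (mod 4) is unaccounted for. Put m = 4c+3:
(4c+3)^4 - (4c+3)^2 + 12(4c+3) - 4 expands to 256c^4 + 768c^3 + 848c^2 + 456c + 104,
and factoring out 4 leaves 4(64c^4 + 192c^3 + 212c^2 + 114c + 26).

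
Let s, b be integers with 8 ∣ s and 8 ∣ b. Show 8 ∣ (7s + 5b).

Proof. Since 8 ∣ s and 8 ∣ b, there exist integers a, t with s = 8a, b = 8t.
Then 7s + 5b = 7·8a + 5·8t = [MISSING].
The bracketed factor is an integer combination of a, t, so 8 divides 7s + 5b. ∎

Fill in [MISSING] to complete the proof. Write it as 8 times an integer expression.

8(7a + 5t)

Each term has a factor of 8: 7·8a + 5·8t = 8·(7a + 5t).
Since 7a + 5t is an integer, 8 ∣ (7s + 5b).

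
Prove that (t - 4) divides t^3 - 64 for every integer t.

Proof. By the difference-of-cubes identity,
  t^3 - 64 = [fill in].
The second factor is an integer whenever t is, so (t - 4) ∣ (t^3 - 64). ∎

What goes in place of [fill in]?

(t - 4)(t^2 + 4t + 16)

a^3 - b^3 = (a - b)(a^2 + ab + b^2). With a = t, b = 4:
t^3 - 64 = (t - 4)(t^2 + 4t + 16).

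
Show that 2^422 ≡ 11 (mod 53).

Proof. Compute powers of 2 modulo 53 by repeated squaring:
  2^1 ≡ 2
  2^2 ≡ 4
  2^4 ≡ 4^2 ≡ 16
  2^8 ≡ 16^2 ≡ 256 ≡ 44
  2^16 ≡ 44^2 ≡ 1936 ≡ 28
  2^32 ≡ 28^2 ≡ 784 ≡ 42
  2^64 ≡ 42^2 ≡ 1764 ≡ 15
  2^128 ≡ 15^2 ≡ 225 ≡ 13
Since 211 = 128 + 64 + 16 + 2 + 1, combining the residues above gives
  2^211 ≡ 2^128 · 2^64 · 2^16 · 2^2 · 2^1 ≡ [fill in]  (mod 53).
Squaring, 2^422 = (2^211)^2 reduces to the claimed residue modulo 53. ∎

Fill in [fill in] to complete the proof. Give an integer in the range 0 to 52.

Multiply the listed residues: 13 · 15 · 28 · 4 · 2 = 195 → 5460 → 21840 → 43680.
Reducing modulo 53: 43680 = 824·53 + 8, so 2^211 ≡ 8.

8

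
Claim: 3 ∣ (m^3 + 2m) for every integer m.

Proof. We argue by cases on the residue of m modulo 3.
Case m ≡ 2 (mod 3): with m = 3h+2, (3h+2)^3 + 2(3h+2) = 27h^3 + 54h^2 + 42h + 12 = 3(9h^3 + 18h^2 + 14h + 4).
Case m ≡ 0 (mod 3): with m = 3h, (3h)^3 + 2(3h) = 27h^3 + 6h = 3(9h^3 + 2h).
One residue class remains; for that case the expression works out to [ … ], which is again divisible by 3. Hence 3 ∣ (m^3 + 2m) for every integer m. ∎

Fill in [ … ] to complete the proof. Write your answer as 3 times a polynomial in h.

Only m ≡ 1 (mod 3) is unaccounted for. Put m = 3h+1:
(3h+1)^3 + 2(3h+1) expands to 27h^3 + 27h^2 + 15h + 3,
and factoring out 3 leaves 3(9h^3 + 9h^2 + 5h + 1).

3(9h^3 + 9h^2 + 5h + 1)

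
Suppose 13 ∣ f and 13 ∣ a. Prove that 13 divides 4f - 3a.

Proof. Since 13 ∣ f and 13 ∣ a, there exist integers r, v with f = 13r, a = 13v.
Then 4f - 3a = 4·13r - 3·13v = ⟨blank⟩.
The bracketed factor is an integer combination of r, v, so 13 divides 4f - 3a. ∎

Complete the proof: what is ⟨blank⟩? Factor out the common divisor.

13(4r - 3v)

Pull the common 13 out of every term: 4·13r - 3·13v = 13(4r - 3v).
4r - 3v is an integer, which exhibits the divisibility.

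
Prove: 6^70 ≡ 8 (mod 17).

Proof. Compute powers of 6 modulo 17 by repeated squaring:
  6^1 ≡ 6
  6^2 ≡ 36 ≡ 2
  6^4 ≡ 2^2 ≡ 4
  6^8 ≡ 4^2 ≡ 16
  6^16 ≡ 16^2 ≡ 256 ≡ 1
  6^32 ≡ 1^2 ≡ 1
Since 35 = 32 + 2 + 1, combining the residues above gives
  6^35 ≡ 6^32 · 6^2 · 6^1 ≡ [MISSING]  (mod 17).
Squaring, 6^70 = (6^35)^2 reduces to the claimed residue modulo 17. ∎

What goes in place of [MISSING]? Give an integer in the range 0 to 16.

6^32 · 6^2 · 6^1 ≡ 1 · 2 · 6 = 12.
12 mod 17 = 12, so 6^35 ≡ 12 (mod 17).

12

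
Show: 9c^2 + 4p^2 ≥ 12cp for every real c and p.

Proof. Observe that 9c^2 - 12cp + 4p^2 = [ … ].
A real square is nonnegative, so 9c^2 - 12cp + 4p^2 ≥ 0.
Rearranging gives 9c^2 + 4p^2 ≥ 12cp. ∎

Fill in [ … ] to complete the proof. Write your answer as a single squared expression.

(3c - 2p)^2

9c^2 - 12cp + 4p^2 is a perfect-square trinomial: the outer terms are (3c)^2 and (2p)^2, and the cross term is -2·3c·2p.
So 9c^2 - 12cp + 4p^2 = (3c - 2p)^2 ≥ 0.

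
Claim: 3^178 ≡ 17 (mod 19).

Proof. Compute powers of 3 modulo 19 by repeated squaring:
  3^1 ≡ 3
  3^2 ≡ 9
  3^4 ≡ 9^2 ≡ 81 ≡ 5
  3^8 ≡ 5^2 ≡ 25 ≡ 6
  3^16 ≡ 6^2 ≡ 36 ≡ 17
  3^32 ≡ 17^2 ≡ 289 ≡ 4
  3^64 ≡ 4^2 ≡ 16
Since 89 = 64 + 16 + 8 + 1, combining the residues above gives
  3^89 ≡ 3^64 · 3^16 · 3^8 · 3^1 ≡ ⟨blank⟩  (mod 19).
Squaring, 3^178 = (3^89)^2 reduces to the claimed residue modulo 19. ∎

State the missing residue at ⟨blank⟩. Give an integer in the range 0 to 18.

3^64 · 3^16 · 3^8 · 3^1 ≡ 16 · 17 · 6 · 3 = 4896.
4896 mod 19 = 13, so 3^89 ≡ 13 (mod 19).

13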